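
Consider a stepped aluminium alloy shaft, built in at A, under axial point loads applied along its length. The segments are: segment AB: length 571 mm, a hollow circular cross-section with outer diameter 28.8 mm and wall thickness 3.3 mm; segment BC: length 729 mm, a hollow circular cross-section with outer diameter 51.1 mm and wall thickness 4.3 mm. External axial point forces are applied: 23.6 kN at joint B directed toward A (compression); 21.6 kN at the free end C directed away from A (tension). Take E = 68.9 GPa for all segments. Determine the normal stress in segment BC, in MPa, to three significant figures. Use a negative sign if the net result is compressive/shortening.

34.2 MPa

Internal axial forces (sectioning from the free end, tension +): N_BC = 21.6 kN, N_AB = -2 kN.
A_BC = 632.2 mm².
σ_BC = N_BC/A_BC = 21600/632.2 = 34.17 MPa.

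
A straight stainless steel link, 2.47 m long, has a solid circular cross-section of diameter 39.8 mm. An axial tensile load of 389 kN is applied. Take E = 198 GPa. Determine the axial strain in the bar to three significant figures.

A = 1244 mm².
σ = N/A = 312.7 MPa; ε = σ/E = 312.7/198000 = 1.579e-03.

0.00158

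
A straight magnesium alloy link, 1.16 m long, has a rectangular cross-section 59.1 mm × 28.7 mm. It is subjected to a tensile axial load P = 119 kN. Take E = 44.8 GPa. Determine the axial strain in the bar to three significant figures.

A = 1696 mm².
σ = N/A = 70.16 MPa; ε = σ/E = 70.16/44800 = 1.566e-03.

0.00157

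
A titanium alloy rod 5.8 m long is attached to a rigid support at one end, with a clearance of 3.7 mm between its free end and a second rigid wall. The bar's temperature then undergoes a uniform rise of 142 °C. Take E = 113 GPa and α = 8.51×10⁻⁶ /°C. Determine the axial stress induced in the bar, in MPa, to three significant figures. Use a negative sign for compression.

-64.5 MPa

Free thermal expansion αLΔT = 8.51e-6 · 5800 · 142 = 7.009 mm.
The walls engage after the gap closes; constrained expansion = 7.009 − 3.7 = 3.309 mm.
The walls impose strain ε = −(3.309)/5800 = -5.7049e-04; σ = Eε = 113000 · -5.7049e-04 = -64.47 MPa.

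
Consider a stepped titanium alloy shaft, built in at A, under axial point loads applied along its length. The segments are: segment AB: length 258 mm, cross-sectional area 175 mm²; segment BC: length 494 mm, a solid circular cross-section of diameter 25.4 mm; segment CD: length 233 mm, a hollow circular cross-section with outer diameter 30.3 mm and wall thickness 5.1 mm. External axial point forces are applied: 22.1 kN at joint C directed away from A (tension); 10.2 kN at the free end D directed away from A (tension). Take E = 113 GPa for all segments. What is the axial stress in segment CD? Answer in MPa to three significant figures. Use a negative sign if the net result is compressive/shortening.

25.3 MPa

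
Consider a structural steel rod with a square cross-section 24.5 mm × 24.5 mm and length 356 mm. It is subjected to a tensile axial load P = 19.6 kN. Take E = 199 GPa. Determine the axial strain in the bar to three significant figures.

A = 600.2 mm².
σ = N/A = 32.65 MPa; ε = σ/E = 32.65/199000 = 1.641e-04.

1.64e-04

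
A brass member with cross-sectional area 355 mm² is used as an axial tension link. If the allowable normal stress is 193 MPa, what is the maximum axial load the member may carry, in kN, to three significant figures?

P_max = σ_allow · A = 193 · 355 = 68520 N = 68.52 kN.

68.5 kN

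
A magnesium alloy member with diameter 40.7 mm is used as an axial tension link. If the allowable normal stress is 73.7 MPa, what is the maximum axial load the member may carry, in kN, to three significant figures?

95.9 kN

A = 1301 mm².
P_max = σ_allow · A = 73.7 · 1301 = 95880 N = 95.88 kN.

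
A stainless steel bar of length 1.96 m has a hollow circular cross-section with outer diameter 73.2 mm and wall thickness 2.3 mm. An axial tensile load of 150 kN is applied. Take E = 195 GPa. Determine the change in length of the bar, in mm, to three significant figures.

2.94 mm

A = 512.3 mm².
δ_mech = NL/(AE) = 150000·1960/(512.3·195000) = 2.943 mm.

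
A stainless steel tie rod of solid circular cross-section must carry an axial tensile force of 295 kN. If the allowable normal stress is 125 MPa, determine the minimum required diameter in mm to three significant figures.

54.8 mm

Required area A ≥ P/σ_allow = 295000/125 = 2360 mm².
For a solid circular section, d ≥ √(4A/π) = 54.82 mm.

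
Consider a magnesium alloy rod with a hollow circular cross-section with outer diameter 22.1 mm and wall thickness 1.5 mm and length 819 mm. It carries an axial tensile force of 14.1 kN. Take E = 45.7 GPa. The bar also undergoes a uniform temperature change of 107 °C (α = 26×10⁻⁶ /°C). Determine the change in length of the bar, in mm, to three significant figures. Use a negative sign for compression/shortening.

A = 97.08 mm².
δ_mech = NL/(AE) = 14100·819/(97.08·45700) = 2.603 mm.
δ_thermal = αLΔT = 26e-6·819·107 = 2.278 mm.
δ = δ_mech + δ_thermal = 4.881 mm.

4.88 mm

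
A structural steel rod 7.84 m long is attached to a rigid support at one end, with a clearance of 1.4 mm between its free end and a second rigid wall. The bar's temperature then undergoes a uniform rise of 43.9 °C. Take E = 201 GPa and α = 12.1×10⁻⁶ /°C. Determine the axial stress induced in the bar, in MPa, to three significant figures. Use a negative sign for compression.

-70.9 MPa

Free thermal expansion αLΔT = 12.1e-6 · 7840 · 43.9 = 4.165 mm.
The walls engage after the gap closes; constrained expansion = 4.165 − 1.4 = 2.765 mm.
The walls impose strain ε = −(2.765)/7840 = -3.5262e-04; σ = Eε = 201000 · -3.5262e-04 = -70.88 MPa.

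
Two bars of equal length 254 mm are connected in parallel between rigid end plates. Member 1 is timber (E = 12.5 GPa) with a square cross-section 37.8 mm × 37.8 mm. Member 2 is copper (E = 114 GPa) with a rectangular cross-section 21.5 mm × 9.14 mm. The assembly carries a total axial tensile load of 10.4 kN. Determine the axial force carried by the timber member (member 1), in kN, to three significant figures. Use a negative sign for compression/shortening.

A_1 = 1429 mm².
A_2 = 196.5 mm².
Equal strain + equilibrium ⇒ each member carries load in proportion to AE: A₁E₁ = 17860000 N, A₂E₂ = 22400000 N, ΣAE = 40260000 N.
F₁ = P·A₁E₁/ΣAE = 10400·17860000/40260000 = 4613 N.

4.61 kN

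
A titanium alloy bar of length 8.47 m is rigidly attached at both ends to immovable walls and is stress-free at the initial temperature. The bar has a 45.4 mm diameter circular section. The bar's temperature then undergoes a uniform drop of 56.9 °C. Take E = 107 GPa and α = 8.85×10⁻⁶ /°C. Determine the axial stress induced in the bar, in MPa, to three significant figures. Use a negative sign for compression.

53.9 MPa

Free thermal expansion αLΔT = 8.85e-6 · 8470 · -56.9 = -4.265 mm.
The walls impose strain ε = −(-4.265)/8470 = 5.0356e-04; σ = Eε = 107000 · 5.0356e-04 = 53.88 MPa.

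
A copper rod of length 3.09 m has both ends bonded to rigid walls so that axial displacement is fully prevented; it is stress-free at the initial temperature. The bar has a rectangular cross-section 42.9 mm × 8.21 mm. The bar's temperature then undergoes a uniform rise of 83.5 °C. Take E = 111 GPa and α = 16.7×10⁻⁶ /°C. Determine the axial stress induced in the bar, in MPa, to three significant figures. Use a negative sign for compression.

-155 MPa

Free thermal expansion αLΔT = 16.7e-6 · 3090 · 83.5 = 4.309 mm.
The walls impose strain ε = −(4.309)/3090 = -1.3944e-03; σ = Eε = 111000 · -1.3944e-03 = -154.8 MPa.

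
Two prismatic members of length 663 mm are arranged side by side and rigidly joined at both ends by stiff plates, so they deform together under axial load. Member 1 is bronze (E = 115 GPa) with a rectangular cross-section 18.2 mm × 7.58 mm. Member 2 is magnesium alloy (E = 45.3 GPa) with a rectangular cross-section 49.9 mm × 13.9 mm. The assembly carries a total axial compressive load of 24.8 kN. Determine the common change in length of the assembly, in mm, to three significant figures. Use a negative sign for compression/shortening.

A_1 = 138 mm².
A_2 = 693.6 mm².
Equal strain + equilibrium ⇒ each member carries load in proportion to AE: A₁E₁ = 15860000 N, A₂E₂ = 31420000 N, ΣAE = 47290000 N.
δ = PL/ΣAE = -24800·663/47290000 = -0.3477 mm.

-0.348 mm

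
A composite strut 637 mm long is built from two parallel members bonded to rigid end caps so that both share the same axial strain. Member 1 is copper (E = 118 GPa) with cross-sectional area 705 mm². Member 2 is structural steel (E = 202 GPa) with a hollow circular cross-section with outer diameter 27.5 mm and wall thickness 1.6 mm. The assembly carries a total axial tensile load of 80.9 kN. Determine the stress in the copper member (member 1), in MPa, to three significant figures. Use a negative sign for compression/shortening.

87.2 MPa

A_2 = 130.2 mm².
Equal strain + equilibrium ⇒ each member carries load in proportion to AE: A₁E₁ = 83190000 N, A₂E₂ = 26300000 N, ΣAE = 109500000 N.
σ₁ = P·E₁/ΣAE = 80900·118000/109500000 = 87.19 MPa.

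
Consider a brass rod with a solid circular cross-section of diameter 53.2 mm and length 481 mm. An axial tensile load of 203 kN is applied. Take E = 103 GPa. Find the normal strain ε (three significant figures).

8.87e-04

A = 2223 mm².
σ = N/A = 91.32 MPa; ε = σ/E = 91.32/103000 = 8.866e-04.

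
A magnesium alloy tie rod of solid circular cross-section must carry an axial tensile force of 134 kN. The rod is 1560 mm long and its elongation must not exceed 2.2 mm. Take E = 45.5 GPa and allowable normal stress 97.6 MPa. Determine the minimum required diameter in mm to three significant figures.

51.6 mm

Required area A ≥ P/σ_allow = 134000/97.6 = 1373 mm².
For a solid circular section, d ≥ √(4A/π) = 41.81 mm.
Elongation limit: A ≥ PL/(Eδ_allow) = 134000·1560/(45500·2.2) = 2088 mm² ⇒ d ≥ 51.56 mm.
The elongation limit governs.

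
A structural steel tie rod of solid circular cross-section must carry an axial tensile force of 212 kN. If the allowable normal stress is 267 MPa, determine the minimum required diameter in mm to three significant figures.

31.8 mm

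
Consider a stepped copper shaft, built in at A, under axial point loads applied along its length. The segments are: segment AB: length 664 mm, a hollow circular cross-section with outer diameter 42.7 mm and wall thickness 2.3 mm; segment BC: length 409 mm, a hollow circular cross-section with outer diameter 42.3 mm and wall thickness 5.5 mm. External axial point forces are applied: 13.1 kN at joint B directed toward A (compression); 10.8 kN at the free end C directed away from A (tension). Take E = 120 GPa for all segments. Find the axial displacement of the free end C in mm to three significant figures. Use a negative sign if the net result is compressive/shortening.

0.0143 mm

Internal axial forces (sectioning from the free end, tension +): N_BC = 10.8 kN, N_AB = -2.3 kN.
A_AB = 291.9 mm².
A_BC = 635.9 mm².
δ_AB = -2300·664/(291.9·120000) = -0.0436 mm
δ_BC = 10800·409/(635.9·120000) = 0.05789 mm
δ = Σδ_i = 0.01429 mm.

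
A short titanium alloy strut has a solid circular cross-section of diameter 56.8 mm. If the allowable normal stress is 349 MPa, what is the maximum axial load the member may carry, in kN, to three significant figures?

A = 2534 mm².
P_max = σ_allow · A = 349 · 2534 = 884300 N = 884.3 kN.

884 kN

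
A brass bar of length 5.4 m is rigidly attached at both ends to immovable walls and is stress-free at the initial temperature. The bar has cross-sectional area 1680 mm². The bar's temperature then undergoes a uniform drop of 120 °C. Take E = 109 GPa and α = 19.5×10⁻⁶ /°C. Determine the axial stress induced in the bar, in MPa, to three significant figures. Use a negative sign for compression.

Free thermal expansion αLΔT = 19.5e-6 · 5400 · -120 = -12.64 mm.
The walls impose strain ε = −(-12.64)/5400 = 2.3400e-03; σ = Eε = 109000 · 2.3400e-03 = 255.1 MPa.

255 MPa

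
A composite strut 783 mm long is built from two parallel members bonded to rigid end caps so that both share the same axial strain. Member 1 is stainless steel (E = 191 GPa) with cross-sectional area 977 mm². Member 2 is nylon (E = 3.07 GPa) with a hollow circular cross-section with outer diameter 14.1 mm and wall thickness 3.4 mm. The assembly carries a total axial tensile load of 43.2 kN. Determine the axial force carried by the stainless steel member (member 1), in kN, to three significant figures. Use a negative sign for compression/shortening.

43.1 kN

A_2 = 114.3 mm².
Equal strain + equilibrium ⇒ each member carries load in proportion to AE: A₁E₁ = 186600000 N, A₂E₂ = 350900 N, ΣAE = 187000000 N.
F₁ = P·A₁E₁/ΣAE = 43200·186600000/187000000 = 43120 N.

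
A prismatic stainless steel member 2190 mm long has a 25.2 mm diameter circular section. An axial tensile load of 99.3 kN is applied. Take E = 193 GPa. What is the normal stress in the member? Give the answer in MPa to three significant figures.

A = 498.8 mm².
σ = N/A = 99300/498.8 = 199.1 MPa.

199 MPa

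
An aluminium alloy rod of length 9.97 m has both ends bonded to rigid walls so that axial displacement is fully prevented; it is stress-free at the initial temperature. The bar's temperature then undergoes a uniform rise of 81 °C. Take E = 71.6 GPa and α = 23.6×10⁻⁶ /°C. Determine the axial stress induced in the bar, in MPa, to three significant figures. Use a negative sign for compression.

-137 MPa

Free thermal expansion αLΔT = 23.6e-6 · 9970 · 81 = 19.06 mm.
The walls impose strain ε = −(19.06)/9970 = -1.9116e-03; σ = Eε = 71600 · -1.9116e-03 = -136.9 MPa.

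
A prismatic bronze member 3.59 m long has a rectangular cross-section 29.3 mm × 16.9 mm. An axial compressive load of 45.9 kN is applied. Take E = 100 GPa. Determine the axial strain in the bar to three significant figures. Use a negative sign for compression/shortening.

-9.27e-04

A = 495.2 mm².
σ = N/A = -92.7 MPa; ε = σ/E = -92.7/100000 = -9.270e-04.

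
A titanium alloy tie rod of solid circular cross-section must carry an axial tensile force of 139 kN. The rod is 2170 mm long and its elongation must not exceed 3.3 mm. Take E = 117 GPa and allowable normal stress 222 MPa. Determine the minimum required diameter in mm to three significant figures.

31.5 mm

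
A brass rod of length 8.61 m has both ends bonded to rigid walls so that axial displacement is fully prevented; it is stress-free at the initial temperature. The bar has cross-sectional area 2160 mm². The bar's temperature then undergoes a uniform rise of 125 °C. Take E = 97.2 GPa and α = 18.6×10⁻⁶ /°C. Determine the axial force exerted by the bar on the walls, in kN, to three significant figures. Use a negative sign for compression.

-488 kN

Free thermal expansion αLΔT = 18.6e-6 · 8610 · 125 = 20.02 mm.
The walls impose strain ε = −(20.02)/8610 = -2.3250e-03; σ = Eε = 97200 · -2.3250e-03 = -226 MPa.
Wall reaction R = σ·A = -226·2160 = -488100 N = -488.1 kN.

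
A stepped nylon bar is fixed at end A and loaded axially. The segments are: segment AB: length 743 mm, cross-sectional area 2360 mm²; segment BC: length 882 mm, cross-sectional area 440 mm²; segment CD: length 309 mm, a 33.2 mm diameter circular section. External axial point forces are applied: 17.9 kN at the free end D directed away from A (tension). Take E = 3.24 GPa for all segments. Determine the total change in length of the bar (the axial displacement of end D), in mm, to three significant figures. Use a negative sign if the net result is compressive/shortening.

14.8 mm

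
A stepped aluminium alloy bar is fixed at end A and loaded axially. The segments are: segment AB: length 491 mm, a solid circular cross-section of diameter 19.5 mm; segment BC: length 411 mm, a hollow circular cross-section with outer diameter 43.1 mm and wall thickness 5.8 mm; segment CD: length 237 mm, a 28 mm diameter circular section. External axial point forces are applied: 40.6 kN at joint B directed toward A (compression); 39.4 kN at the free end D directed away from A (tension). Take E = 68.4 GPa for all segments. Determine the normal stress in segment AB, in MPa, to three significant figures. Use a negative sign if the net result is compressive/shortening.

-4.02 MPa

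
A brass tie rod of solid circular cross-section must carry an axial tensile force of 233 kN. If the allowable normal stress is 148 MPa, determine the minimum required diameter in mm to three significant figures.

44.8 mm

Required area A ≥ P/σ_allow = 233000/148 = 1574 mm².
For a solid circular section, d ≥ √(4A/π) = 44.77 mm.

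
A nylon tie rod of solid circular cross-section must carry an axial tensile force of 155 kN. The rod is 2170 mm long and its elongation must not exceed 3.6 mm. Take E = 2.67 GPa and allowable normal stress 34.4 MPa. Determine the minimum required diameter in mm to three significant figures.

Required area A ≥ P/σ_allow = 155000/34.4 = 4506 mm².
For a solid circular section, d ≥ √(4A/π) = 75.74 mm.
Elongation limit: A ≥ PL/(Eδ_allow) = 155000·2170/(2670·3.6) = 34990 mm² ⇒ d ≥ 211.1 mm.
The elongation limit governs.

211 mm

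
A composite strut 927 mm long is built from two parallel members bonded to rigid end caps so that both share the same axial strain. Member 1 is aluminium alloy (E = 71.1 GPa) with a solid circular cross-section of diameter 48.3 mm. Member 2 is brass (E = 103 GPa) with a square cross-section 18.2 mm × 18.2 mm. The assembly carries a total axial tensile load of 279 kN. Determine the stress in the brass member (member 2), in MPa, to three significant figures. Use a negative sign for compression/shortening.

175 MPa

A_1 = 1832 mm².
A_2 = 331.2 mm².
Equal strain + equilibrium ⇒ each member carries load in proportion to AE: A₁E₁ = 130300000 N, A₂E₂ = 34120000 N, ΣAE = 164400000 N.
σ₂ = P·E₂/ΣAE = 279000·103000/164400000 = 174.8 MPa.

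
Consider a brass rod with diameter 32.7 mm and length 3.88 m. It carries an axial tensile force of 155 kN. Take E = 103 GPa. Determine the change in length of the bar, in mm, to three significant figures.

6.95 mm

A = 839.8 mm².
δ_mech = NL/(AE) = 155000·3880/(839.8·103000) = 6.952 mm.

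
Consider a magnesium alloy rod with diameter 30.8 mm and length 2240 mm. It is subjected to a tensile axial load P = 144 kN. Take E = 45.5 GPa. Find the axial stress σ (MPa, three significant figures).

A = 745.1 mm².
σ = N/A = 144000/745.1 = 193.3 MPa.

193 MPa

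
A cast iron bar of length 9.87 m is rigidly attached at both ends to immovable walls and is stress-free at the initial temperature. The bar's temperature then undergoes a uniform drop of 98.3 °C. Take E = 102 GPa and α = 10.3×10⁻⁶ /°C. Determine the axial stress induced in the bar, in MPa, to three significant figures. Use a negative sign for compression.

Free thermal expansion αLΔT = 10.3e-6 · 9870 · -98.3 = -9.993 mm.
The walls impose strain ε = −(-9.993)/9870 = 1.0125e-03; σ = Eε = 102000 · 1.0125e-03 = 103.3 MPa.

103 MPa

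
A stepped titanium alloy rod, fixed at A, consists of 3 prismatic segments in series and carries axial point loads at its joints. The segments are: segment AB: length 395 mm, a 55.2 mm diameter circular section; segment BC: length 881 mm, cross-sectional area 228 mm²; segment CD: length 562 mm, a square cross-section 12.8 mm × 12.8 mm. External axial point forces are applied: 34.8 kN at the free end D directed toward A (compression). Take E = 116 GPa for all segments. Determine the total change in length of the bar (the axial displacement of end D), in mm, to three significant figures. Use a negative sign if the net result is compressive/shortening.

-2.24 mm

Internal axial forces (sectioning from the free end, tension +): N_CD = -34.8 kN, N_BC = -34.8 kN, N_AB = -34.8 kN.
A_AB = 2393 mm².
A_CD = 163.8 mm².
δ_AB = -34800·395/(2393·116000) = -0.04952 mm
δ_BC = -34800·881/(228·116000) = -1.159 mm
δ_CD = -34800·562/(163.8·116000) = -1.029 mm
δ = Σδ_i = -2.238 mm.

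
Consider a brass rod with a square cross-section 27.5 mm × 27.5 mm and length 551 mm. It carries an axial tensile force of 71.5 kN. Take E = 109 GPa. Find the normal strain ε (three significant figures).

A = 756.2 mm².
σ = N/A = 94.55 MPa; ε = σ/E = 94.55/109000 = 8.674e-04.

8.67e-04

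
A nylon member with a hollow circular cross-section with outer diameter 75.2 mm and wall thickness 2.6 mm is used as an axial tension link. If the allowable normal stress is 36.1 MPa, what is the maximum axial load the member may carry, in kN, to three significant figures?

A = 593 mm².
P_max = σ_allow · A = 36.1 · 593 = 21410 N = 21.41 kN.

21.4 kN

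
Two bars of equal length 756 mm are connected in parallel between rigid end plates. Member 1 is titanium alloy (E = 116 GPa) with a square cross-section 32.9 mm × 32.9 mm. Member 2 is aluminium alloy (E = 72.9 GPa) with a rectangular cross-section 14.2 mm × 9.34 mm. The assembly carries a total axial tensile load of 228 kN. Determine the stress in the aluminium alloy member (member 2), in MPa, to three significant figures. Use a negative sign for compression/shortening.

A_1 = 1082 mm².
A_2 = 132.6 mm².
Equal strain + equilibrium ⇒ each member carries load in proportion to AE: A₁E₁ = 125600000 N, A₂E₂ = 9669000 N, ΣAE = 135200000 N.
σ₂ = P·E₂/ΣAE = 228000·72900/135200000 = 122.9 MPa.

123 MPa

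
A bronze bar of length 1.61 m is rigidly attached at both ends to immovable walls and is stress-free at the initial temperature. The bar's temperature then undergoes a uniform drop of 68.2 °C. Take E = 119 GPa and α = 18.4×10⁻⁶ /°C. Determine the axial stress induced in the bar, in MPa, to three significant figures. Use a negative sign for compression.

Free thermal expansion αLΔT = 18.4e-6 · 1610 · -68.2 = -2.02 mm.
The walls impose strain ε = −(-2.02)/1610 = 1.2549e-03; σ = Eε = 119000 · 1.2549e-03 = 149.3 MPa.

149 MPa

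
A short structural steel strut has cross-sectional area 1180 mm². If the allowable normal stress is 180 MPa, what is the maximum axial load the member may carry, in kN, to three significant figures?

P_max = σ_allow · A = 180 · 1180 = 212400 N = 212.4 kN.

212 kN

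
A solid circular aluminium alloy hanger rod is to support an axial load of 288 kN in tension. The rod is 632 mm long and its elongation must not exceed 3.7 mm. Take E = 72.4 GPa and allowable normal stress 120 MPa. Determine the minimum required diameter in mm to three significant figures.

55.3 mm

Required area A ≥ P/σ_allow = 288000/120 = 2400 mm².
For a solid circular section, d ≥ √(4A/π) = 55.28 mm.
Elongation limit: A ≥ PL/(Eδ_allow) = 288000·632/(72400·3.7) = 679.5 mm² ⇒ d ≥ 29.41 mm.
The stress limit governs.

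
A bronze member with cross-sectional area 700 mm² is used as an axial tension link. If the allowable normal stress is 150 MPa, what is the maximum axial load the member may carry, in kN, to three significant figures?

P_max = σ_allow · A = 150 · 700 = 105000 N = 105 kN.

105 kN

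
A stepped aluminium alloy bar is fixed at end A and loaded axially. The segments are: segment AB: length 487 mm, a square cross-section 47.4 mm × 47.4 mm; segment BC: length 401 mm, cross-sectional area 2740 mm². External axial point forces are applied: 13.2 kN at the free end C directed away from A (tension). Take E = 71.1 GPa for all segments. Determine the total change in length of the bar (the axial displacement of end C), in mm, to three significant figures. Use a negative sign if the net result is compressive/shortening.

0.0674 mm

Internal axial forces (sectioning from the free end, tension +): N_BC = 13.2 kN, N_AB = 13.2 kN.
A_AB = 2247 mm².
δ_AB = 13200·487/(2247·71100) = 0.04024 mm
δ_BC = 13200·401/(2740·71100) = 0.02717 mm
δ = Σδ_i = 0.06741 mm.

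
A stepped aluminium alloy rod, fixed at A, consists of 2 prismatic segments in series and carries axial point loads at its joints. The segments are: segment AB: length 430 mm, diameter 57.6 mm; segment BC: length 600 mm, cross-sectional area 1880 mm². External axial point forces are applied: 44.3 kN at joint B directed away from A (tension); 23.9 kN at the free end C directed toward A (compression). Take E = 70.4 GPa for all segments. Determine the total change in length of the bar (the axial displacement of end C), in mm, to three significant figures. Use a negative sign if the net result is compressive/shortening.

-0.0605 mm

Internal axial forces (sectioning from the free end, tension +): N_BC = -23.9 kN, N_AB = 20.4 kN.
A_AB = 2606 mm².
δ_AB = 20400·430/(2606·70400) = 0.04782 mm
δ_BC = -23900·600/(1880·70400) = -0.1083 mm
δ = Σδ_i = -0.06053 mm.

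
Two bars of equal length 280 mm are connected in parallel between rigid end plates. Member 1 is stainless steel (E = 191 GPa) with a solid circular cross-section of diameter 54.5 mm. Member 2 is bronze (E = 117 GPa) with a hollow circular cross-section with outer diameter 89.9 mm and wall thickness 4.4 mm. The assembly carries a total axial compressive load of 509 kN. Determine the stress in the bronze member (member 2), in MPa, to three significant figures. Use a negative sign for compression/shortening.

A_1 = 2333 mm².
A_2 = 1182 mm².
Equal strain + equilibrium ⇒ each member carries load in proportion to AE: A₁E₁ = 445600000 N, A₂E₂ = 138300000 N, ΣAE = 583800000 N.
σ₂ = P·E₂/ΣAE = -509000·117000/583800000 = -102 MPa.

-102 MPa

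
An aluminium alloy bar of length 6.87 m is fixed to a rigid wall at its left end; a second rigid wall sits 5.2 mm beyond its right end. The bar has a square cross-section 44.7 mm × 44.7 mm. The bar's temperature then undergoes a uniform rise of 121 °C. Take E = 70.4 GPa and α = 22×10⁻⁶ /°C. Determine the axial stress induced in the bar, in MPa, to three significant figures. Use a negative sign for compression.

-134 MPa

Free thermal expansion αLΔT = 22e-6 · 6870 · 121 = 18.29 mm.
The walls engage after the gap closes; constrained expansion = 18.29 − 5.2 = 13.09 mm.
The walls impose strain ε = −(13.09)/6870 = -1.9051e-03; σ = Eε = 70400 · -1.9051e-03 = -134.1 MPa.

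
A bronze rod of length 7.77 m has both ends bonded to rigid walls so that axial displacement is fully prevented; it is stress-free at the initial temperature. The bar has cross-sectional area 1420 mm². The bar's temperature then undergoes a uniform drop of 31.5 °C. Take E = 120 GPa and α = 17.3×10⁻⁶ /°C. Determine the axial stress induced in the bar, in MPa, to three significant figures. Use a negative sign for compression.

Free thermal expansion αLΔT = 17.3e-6 · 7770 · -31.5 = -4.234 mm.
The walls impose strain ε = −(-4.234)/7770 = 5.4495e-04; σ = Eε = 120000 · 5.4495e-04 = 65.39 MPa.

65.4 MPa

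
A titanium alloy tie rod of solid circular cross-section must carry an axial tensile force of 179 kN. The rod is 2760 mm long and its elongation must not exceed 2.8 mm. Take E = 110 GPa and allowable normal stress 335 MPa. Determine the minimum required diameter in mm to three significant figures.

45.2 mm

Required area A ≥ P/σ_allow = 179000/335 = 534.3 mm².
For a solid circular section, d ≥ √(4A/π) = 26.08 mm.
Elongation limit: A ≥ PL/(Eδ_allow) = 179000·2760/(110000·2.8) = 1604 mm² ⇒ d ≥ 45.19 mm.
The elongation limit governs.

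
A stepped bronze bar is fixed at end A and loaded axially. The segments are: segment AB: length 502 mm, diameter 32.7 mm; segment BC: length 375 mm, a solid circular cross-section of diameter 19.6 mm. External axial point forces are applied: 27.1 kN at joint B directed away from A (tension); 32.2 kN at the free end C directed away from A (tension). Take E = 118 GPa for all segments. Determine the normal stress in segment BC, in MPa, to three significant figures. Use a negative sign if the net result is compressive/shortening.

Internal axial forces (sectioning from the free end, tension +): N_BC = 32.2 kN, N_AB = 59.3 kN.
A_BC = 301.7 mm².
σ_BC = N_BC/A_BC = 32200/301.7 = 106.7 MPa.

107 MPa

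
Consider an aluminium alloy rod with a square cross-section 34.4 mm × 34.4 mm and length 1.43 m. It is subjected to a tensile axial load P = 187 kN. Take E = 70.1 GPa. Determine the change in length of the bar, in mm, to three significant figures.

3.22 mm

A = 1183 mm².
δ_mech = NL/(AE) = 187000·1430/(1183·70100) = 3.224 mm.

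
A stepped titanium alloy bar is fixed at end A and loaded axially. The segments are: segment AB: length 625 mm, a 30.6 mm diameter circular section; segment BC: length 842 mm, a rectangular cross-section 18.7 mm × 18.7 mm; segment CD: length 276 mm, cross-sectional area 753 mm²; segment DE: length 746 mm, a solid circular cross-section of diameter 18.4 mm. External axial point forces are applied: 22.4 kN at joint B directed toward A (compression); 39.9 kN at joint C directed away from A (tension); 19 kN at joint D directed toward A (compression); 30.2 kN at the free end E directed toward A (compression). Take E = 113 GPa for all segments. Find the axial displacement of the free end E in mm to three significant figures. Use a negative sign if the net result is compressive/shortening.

Internal axial forces (sectioning from the free end, tension +): N_DE = -30.2 kN, N_CD = -49.2 kN, N_BC = -9.3 kN, N_AB = -31.7 kN.
A_AB = 735.4 mm².
A_BC = 349.7 mm².
A_DE = 265.9 mm².
δ_AB = -31700·625/(735.4·113000) = -0.2384 mm
δ_BC = -9300·842/(349.7·113000) = -0.1982 mm
δ_CD = -49200·276/(753·113000) = -0.1596 mm
δ_DE = -30200·746/(265.9·113000) = -0.7498 mm
δ = Σδ_i = -1.346 mm.

-1.35 mm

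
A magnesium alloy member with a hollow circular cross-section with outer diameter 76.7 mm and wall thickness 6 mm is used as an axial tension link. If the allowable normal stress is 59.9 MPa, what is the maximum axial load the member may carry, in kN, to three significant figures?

79.8 kN

A = 1333 mm².
P_max = σ_allow · A = 59.9 · 1333 = 79830 N = 79.83 kN.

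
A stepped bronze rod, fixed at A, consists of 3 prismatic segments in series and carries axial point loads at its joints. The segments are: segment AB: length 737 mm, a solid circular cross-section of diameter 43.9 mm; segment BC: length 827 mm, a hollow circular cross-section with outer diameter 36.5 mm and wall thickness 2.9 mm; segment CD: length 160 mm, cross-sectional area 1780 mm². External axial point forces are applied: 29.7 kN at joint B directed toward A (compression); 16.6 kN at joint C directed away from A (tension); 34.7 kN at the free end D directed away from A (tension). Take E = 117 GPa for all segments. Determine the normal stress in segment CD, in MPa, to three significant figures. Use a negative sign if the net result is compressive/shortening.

19.5 MPa

Internal axial forces (sectioning from the free end, tension +): N_CD = 34.7 kN, N_BC = 51.3 kN, N_AB = 21.6 kN.
σ_CD = N_CD/A_CD = 34700/1780 = 19.49 MPa.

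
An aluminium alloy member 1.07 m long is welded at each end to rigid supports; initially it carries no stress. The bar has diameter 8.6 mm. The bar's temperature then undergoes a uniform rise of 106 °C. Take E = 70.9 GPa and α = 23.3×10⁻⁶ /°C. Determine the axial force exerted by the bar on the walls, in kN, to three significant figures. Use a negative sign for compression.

Free thermal expansion αLΔT = 23.3e-6 · 1070 · 106 = 2.643 mm.
The walls impose strain ε = −(2.643)/1070 = -2.4698e-03; σ = Eε = 70900 · -2.4698e-03 = -175.1 MPa.
Wall reaction R = σ·A = -175.1·58.09 = -10170 N = -10.17 kN.

-10.2 kN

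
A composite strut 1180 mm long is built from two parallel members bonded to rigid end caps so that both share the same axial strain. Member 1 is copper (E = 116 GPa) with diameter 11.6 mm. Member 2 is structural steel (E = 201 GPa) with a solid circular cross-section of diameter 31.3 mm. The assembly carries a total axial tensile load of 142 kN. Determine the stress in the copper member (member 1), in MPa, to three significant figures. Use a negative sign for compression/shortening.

98.7 MPa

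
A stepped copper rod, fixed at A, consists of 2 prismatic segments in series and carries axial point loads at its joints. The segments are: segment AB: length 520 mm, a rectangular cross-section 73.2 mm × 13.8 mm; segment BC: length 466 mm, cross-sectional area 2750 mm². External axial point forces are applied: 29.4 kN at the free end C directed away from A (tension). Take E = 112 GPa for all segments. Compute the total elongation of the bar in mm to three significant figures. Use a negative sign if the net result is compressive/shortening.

0.180 mm

Internal axial forces (sectioning from the free end, tension +): N_BC = 29.4 kN, N_AB = 29.4 kN.
A_AB = 1010 mm².
δ_AB = 29400·520/(1010·112000) = 0.1351 mm
δ_BC = 29400·466/(2750·112000) = 0.04448 mm
δ = Σδ_i = 0.1796 mm.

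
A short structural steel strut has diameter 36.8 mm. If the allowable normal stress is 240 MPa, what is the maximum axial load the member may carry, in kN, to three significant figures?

A = 1064 mm².
P_max = σ_allow · A = 240 · 1064 = 255300 N = 255.3 kN.

255 kN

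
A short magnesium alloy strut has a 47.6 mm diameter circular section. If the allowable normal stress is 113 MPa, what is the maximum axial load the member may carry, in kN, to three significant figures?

201 kN

A = 1780 mm².
P_max = σ_allow · A = 113 · 1780 = 201100 N = 201.1 kN.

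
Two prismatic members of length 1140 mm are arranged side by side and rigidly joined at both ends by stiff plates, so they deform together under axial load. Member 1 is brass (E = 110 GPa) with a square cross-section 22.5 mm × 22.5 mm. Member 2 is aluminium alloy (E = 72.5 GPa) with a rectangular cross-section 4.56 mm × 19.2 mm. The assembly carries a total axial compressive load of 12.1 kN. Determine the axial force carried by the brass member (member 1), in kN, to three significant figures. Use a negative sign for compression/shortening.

A_1 = 506.2 mm².
A_2 = 87.55 mm².
Equal strain + equilibrium ⇒ each member carries load in proportion to AE: A₁E₁ = 55690000 N, A₂E₂ = 6348000 N, ΣAE = 62040000 N.
F₁ = P·A₁E₁/ΣAE = -12100·55690000/62040000 = -10860 N.

-10.9 kN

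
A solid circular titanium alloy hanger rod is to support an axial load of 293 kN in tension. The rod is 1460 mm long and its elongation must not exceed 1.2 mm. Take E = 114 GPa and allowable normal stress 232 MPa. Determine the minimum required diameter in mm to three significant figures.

63.1 mm

Required area A ≥ P/σ_allow = 293000/232 = 1263 mm².
For a solid circular section, d ≥ √(4A/π) = 40.1 mm.
Elongation limit: A ≥ PL/(Eδ_allow) = 293000·1460/(114000·1.2) = 3127 mm² ⇒ d ≥ 63.1 mm.
The elongation limit governs.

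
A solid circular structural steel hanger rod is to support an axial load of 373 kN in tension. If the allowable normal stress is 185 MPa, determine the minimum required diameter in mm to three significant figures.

Required area A ≥ P/σ_allow = 373000/185 = 2016 mm².
For a solid circular section, d ≥ √(4A/π) = 50.67 mm.

50.7 mm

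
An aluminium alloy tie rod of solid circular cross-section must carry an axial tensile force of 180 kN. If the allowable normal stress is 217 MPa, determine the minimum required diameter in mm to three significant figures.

Required area A ≥ P/σ_allow = 180000/217 = 829.5 mm².
For a solid circular section, d ≥ √(4A/π) = 32.5 mm.

32.5 mm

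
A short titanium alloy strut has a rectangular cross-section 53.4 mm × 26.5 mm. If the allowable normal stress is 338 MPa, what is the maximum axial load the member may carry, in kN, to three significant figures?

478 kN

A = 1415 mm².
P_max = σ_allow · A = 338 · 1415 = 478300 N = 478.3 kN.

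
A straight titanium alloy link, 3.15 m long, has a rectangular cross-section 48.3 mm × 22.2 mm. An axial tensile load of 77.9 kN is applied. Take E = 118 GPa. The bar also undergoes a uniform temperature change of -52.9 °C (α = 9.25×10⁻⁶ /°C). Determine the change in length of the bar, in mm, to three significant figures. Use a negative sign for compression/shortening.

0.398 mm

A = 1072 mm².
δ_mech = NL/(AE) = 77900·3150/(1072·118000) = 1.939 mm.
δ_thermal = αLΔT = 9.25e-6·3150·-52.9 = -1.541 mm.
δ = δ_mech + δ_thermal = 0.398 mm.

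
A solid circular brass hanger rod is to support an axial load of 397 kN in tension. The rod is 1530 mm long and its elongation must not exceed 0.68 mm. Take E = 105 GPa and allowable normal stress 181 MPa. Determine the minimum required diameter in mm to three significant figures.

104 mm

Required area A ≥ P/σ_allow = 397000/181 = 2193 mm².
For a solid circular section, d ≥ √(4A/π) = 52.85 mm.
Elongation limit: A ≥ PL/(Eδ_allow) = 397000·1530/(105000·0.68) = 8507 mm² ⇒ d ≥ 104.1 mm.
The elongation limit governs.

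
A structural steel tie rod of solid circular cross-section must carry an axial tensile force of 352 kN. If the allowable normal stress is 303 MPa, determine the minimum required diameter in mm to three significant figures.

38.5 mm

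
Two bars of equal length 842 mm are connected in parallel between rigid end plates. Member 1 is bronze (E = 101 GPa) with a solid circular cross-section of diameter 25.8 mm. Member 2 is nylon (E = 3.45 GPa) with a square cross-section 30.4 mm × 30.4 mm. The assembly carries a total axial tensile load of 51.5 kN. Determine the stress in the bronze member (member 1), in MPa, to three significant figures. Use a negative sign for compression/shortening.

92.9 MPa

A_1 = 522.8 mm².
A_2 = 924.2 mm².
Equal strain + equilibrium ⇒ each member carries load in proportion to AE: A₁E₁ = 52800000 N, A₂E₂ = 3188000 N, ΣAE = 55990000 N.
σ₁ = P·E₁/ΣAE = 51500·101000/55990000 = 92.9 MPa.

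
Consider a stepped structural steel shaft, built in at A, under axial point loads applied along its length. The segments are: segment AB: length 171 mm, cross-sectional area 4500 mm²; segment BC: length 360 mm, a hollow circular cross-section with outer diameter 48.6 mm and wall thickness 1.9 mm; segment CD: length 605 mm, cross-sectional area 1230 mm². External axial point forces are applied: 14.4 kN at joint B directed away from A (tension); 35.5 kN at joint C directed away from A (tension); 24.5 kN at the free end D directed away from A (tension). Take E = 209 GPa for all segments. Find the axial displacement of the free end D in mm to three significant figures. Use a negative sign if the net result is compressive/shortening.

0.442 mm

Internal axial forces (sectioning from the free end, tension +): N_CD = 24.5 kN, N_BC = 60 kN, N_AB = 74.4 kN.
A_BC = 278.8 mm².
δ_AB = 74400·171/(4500·209000) = 0.01353 mm
δ_BC = 60000·360/(278.8·209000) = 0.3708 mm
δ_CD = 24500·605/(1230·209000) = 0.05766 mm
δ = Σδ_i = 0.4419 mm.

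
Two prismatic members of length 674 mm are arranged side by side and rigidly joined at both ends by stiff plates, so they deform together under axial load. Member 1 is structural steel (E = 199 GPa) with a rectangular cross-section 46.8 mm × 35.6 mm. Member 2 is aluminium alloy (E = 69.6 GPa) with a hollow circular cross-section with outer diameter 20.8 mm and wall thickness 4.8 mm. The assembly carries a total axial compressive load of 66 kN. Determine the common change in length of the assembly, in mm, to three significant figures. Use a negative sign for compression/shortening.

-0.128 mm

A_1 = 1666 mm².
A_2 = 241.3 mm².
Equal strain + equilibrium ⇒ each member carries load in proportion to AE: A₁E₁ = 331500000 N, A₂E₂ = 16790000 N, ΣAE = 348300000 N.
δ = PL/ΣAE = -66000·674/348300000 = -0.1277 mm.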